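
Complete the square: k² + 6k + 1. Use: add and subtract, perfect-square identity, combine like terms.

k² + 6k + 1
= k² + 6k + 9 - 9 + 1    [add and subtract 9]
= (k + 3)² - 9 + 1    [perfect-square identity]
= (k + 3)² - 8    [combine constants]

(k + 3)² - 8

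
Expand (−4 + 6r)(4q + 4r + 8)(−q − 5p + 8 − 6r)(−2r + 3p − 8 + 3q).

928q^2r + 288pq^2 − 416q^2 + 48q^3 + 1088pqr + 240p^2q − 448pq − 512qr + 832qr^2 + 1280pr^2 − 480p^2r + 2304pr − 896r^2 − 3072r + 480p^2 − 2048p + 2048 − 456q^2r^2 − 432pq^2r − 72q^3r − 624pqr^2 − 360p^2qr − 96qr^3 − 192pr^3 − 360p^2r^2 + 288r^4 + 1152r^3

(−4 + 6r)(4q + 4r + 8)(−q − 5p + 8 − 6r)(−2r + 3p − 8 + 3q)
= (−16q − 16r − 32 + 24qr + 24r^2 + 48r)(−q − 5p + 8 − 6r)(−2r + 3p − 8 + 3q)    [distributive law]
= (−16q + 32r − 32 + 24qr + 24r^2)(−q − 5p + 8 − 6r)(−2r + 3p − 8 + 3q)    [combine like terms]
= (16q^2 + 80pq − 128q + 96qr − 32qr − 160pr + 256r − 192r^2 + 32q + 160p − 256 + 192r − 24q^2r − 120pqr + 192qr − 144qr^2 − 24qr^2 − 120pr^2 + 192r^2 − 144r^3)(−2r + 3p − 8 + 3q)    [distributive law]
= (16q^2 + 80pq − 96q + 256qr − 160pr + 448r + 160p − 256 − 24q^2r − 120pqr − 168qr^2 − 120pr^2 − 144r^3)(−2r + 3p − 8 + 3q)    [combine like terms]
= −32q^2r + 48pq^2 − 128q^2 + 48q^3 − 160pqr + 240p^2q − 640pq + 240pq^2 + 192qr − 288pq + 768q − 288q^2 − 512qr^2 + 768pqr − 2048qr + 768q^2r + 320pr^2 − 480p^2r + 1280pr − 480pqr − 896r^2 + 1344pr − 3584r + 1344qr − 320pr + 480p^2 − 1280p + 480pq + 512r − 768p + 2048 − 768q + 48q^2r^2 − 72pq^2r + 192q^2r − 72q^3r + 240pqr^2 − 360p^2qr + 960pqr − 360pq^2r + 336qr^3 − 504pqr^2 + 1344qr^2 − 504q^2r^2 + 240pr^3 − 360p^2r^2 + 960pr^2 − 360pqr^2 + 288r^4 − 432pr^3 + 1152r^3 − 432qr^3    [distributive law]
= 928q^2r + 288pq^2 − 416q^2 + 48q^3 + 1088pqr + 240p^2q − 448pq − 512qr + 832qr^2 + 1280pr^2 − 480p^2r + 2304pr − 896r^2 − 3072r + 480p^2 − 2048p + 2048 − 456q^2r^2 − 432pq^2r − 72q^3r − 624pqr^2 − 360p^2qr − 96qr^3 − 192pr^3 − 360p^2r^2 + 288r^4 + 1152r^3    [combine like terms]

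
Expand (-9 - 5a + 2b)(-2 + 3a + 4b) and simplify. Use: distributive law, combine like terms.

18 - 17a - 40b - 15a^2 - 14ab + 8b^2

(-9 - 5a + 2b)(-2 + 3a + 4b)
= 18 - 27a - 36b + 10a - 15a^2 - 20ab - 4b + 6ab + 8b^2    [distributive law]
= 18 - 17a - 40b - 15a^2 - 14ab + 8b^2    [combine like terms]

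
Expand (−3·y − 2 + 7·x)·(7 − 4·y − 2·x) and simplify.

(−3·y − 2 + 7·x)·(7 − 4·y − 2·x)
= −21·y + 12·y^2 + 6·x·y − 14 + 8·y + 4·x + 49·x − 28·x·y − 14·x^2    [distributive law]
= −13·y + 12·y^2 − 22·x·y − 14 + 53·x − 14·x^2    [combine like terms]

−13·y + 12·y^2 − 22·x·y − 14 + 53·x − 14·x^2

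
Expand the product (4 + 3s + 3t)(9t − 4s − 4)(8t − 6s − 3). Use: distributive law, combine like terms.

(4 + 3s + 3t)(9t − 4s − 4)(8t − 6s − 3)
= (36t − 16s − 16 + 27st − 12s² − 12s + 27t² − 12st − 12t)(8t − 6s − 3)    [distributive law]
= (24t − 28s − 16 + 15st − 12s² + 27t²)(8t − 6s − 3)    [combine like terms]
= 192t² − 144st − 72t − 224st + 168s² + 84s − 128t + 96s + 48 + 120st² − 90s²t − 45st − 96s²t + 72s³ + 36s² + 216t³ − 162st² − 81t²    [distributive law]
= 111t² − 413st − 200t + 204s² + 180s + 48 − 42st² − 186s²t + 72s³ + 216t³    [combine like terms]

111t² − 413st − 200t + 204s² + 180s + 48 − 42st² − 186s²t + 72s³ + 216t³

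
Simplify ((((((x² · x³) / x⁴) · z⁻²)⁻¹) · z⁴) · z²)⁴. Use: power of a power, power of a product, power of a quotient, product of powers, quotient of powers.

((((((x² · x³) / x⁴) · z⁻²)⁻¹) · z⁴) · z²)⁴
= ((((((x² · x³) / x⁴) · z⁻²)⁻¹) · z⁴)⁴) · ((z²)⁴)    [power of a product]
= ((((((x² · x³) / x⁴) · z⁻²)⁻¹)⁴) · ((z⁴)⁴)) · ((z²)⁴)    [power of a product]
= (((((x² · x³) / x⁴) · z⁻²)⁻⁴) · ((z⁴)⁴)) · ((z²)⁴)    [power of a power]
= (((((x² · x³) / x⁴)⁻⁴) · ((z⁻²)⁻⁴)) · ((z⁴)⁴)) · ((z²)⁴)    [power of a product]
= (((((x² · x³)⁻⁴) / ((x⁴)⁻⁴)) · ((z⁻²)⁻⁴)) · ((z⁴)⁴)) · ((z²)⁴)    [power of a quotient]
= ((((((x²)⁻⁴) · ((x³)⁻⁴)) / ((x⁴)⁻⁴)) · ((z⁻²)⁻⁴)) · ((z⁴)⁴)) · ((z²)⁴)    [power of a product]
= ((((x⁻⁸ · ((x³)⁻⁴)) / ((x⁴)⁻⁴)) · ((z⁻²)⁻⁴)) · ((z⁴)⁴)) · ((z²)⁴)    [power of a power]
= ((((x⁻⁸ · x⁻¹²) / ((x⁴)⁻⁴)) · ((z⁻²)⁻⁴)) · ((z⁴)⁴)) · ((z²)⁴)    [power of a power]
= (((x⁻²⁰ / ((x⁴)⁻⁴)) · ((z⁻²)⁻⁴)) · ((z⁴)⁴)) · ((z²)⁴)    [product of powers]
= (((x⁻²⁰ / x⁻¹⁶) · ((z⁻²)⁻⁴)) · ((z⁴)⁴)) · ((z²)⁴)    [power of a power]
= ((x⁻⁴ · ((z⁻²)⁻⁴)) · ((z⁴)⁴)) · ((z²)⁴)    [quotient of powers]
= ((x⁻⁴ · z⁸) · ((z⁴)⁴)) · ((z²)⁴)    [power of a power]
= ((x⁻⁴ · z⁸) · z¹⁶) · ((z²)⁴)    [power of a power]
= ((x⁻⁴ · z⁸) · z¹⁶) · z⁸    [power of a power]
= x⁻⁴·z³²    [product of powers]

x⁻⁴·z³²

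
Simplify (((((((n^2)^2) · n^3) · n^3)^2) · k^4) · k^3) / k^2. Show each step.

(((((((n^2)^2) · n^3) · n^3)^2) · k^4) · k^3) / k^2
= (((((((n^2)^2) · n^3)^2) · ((n^3)^2)) · k^4) · k^3) / k^2    [power of a product]
= (((((((n^2)^2)^2) · ((n^3)^2)) · ((n^3)^2)) · k^4) · k^3) / k^2    [power of a product]
= ((((((n^2)^4) · ((n^3)^2)) · ((n^3)^2)) · k^4) · k^3) / k^2    [power of a power]
= ((((n^8 · ((n^3)^2)) · ((n^3)^2)) · k^4) · k^3) / k^2    [power of a power]
= ((((n^8 · n^6) · ((n^3)^2)) · k^4) · k^3) / k^2    [power of a power]
= (((n^14 · ((n^3)^2)) · k^4) · k^3) / k^2    [product of powers]
= (((n^14 · n^6) · k^4) · k^3) / k^2    [power of a power]
= ((n^20 · k^4) · k^3) / k^2    [product of powers]
= k^5n^20    [quotient of powers; product of powers]

k^5n^20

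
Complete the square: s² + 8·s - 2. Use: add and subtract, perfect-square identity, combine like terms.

(s + 4)² - 18

s² + 8·s - 2
= s² + 8·s + 16 - 16 - 2    [add and subtract 16]
= (s + 4)² - 16 - 2    [perfect-square identity]
= (s + 4)² - 18    [combine constants]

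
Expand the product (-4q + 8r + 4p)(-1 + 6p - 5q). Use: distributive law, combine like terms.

(-4q + 8r + 4p)(-1 + 6p - 5q)
= 4q - 24pq + 20q^2 - 8r + 48pr - 40qr - 4p + 24p^2 - 20pq    [distributive law]
= 4q - 44pq + 20q^2 - 8r + 48pr - 40qr - 4p + 24p^2    [combine like terms]

4q - 44pq + 20q^2 - 8r + 48pr - 40qr - 4p + 24p^2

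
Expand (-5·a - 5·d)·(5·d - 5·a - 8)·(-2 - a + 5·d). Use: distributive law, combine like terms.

(-5·a - 5·d)·(5·d - 5·a - 8)·(-2 - a + 5·d)
= (-25·a·d + 25·a^2 + 40·a - 25·d^2 + 25·a·d + 40·d)·(-2 - a + 5·d)    [distributive law]
= (25·a^2 + 40·a - 25·d^2 + 40·d)·(-2 - a + 5·d)    [combine like terms]
= -50·a^2 - 25·a^3 + 125·a^2·d - 80·a - 40·a^2 + 200·a·d + 50·d^2 + 25·a·d^2 - 125·d^3 - 80·d - 40·a·d + 200·d^2    [distributive law]
= -90·a^2 - 25·a^3 + 125·a^2·d - 80·a + 160·a·d + 250·d^2 + 25·a·d^2 - 125·d^3 - 80·d    [combine like terms]

-90·a^2 - 25·a^3 + 125·a^2·d - 80·a + 160·a·d + 250·d^2 + 25·a·d^2 - 125·d^3 - 80·d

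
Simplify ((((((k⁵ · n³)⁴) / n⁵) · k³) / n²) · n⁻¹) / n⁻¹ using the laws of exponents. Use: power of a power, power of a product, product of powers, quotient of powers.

((((((k⁵ · n³)⁴) / n⁵) · k³) / n²) · n⁻¹) / n⁻¹
= (((((((k⁵)⁴) · ((n³)⁴)) / n⁵) · k³) / n²) · n⁻¹) / n⁻¹    [power of a product]
= (((((k²⁰ · ((n³)⁴)) / n⁵) · k³) / n²) · n⁻¹) / n⁻¹    [power of a power]
= (((((k²⁰ · n¹²) / n⁵) · k³) / n²) · n⁻¹) / n⁻¹    [power of a power]
= k²³n⁵    [quotient of powers; product of powers]

k²³n⁵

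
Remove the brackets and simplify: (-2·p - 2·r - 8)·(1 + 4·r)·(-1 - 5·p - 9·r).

42·p + 10·p^2 + 196·p·r + 40·p^2·r + 112·p·r^2 + 106·r + 314·r^2 + 72·r^3 + 8

(-2·p - 2·r - 8)·(1 + 4·r)·(-1 - 5·p - 9·r)
= (-2·p - 8·p·r - 2·r - 8·r^2 - 8 - 32·r)·(-1 - 5·p - 9·r)    [distributive law]
= (-2·p - 8·p·r - 34·r - 8·r^2 - 8)·(-1 - 5·p - 9·r)    [combine like terms]
= 2·p + 10·p^2 + 18·p·r + 8·p·r + 40·p^2·r + 72·p·r^2 + 34·r + 170·p·r + 306·r^2 + 8·r^2 + 40·p·r^2 + 72·r^3 + 8 + 40·p + 72·r    [distributive law]
= 42·p + 10·p^2 + 196·p·r + 40·p^2·r + 112·p·r^2 + 106·r + 314·r^2 + 72·r^3 + 8    [combine like terms]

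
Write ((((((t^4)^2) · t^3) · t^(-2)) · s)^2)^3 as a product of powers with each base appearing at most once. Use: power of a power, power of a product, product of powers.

s^6·t^54

((((((t^4)^2) · t^3) · t^(-2)) · s)^2)^3
= (((((t^4)^2) · t^3) · t^(-2)) · s)^6    [power of a power]
= (((((t^4)^2) · t^3) · t^(-2))^6) · (s^6)    [power of a product]
= (((((t^4)^2) · t^3)^6) · ((t^(-2))^6)) · (s^6)    [power of a product]
= (((((t^4)^2)^6) · ((t^3)^6)) · ((t^(-2))^6)) · (s^6)    [power of a product]
= ((((t^4)^12) · ((t^3)^6)) · ((t^(-2))^6)) · (s^6)    [power of a power]
= ((t^48 · ((t^3)^6)) · ((t^(-2))^6)) · (s^6)    [power of a power]
= ((t^48 · t^18) · ((t^(-2))^6)) · (s^6)    [power of a power]
= (t^66 · ((t^(-2))^6)) · (s^6)    [product of powers]
= (t^66 · t^(-12)) · (s^6)    [power of a power]
= t^54 · (s^6)    [product of powers]
= s^6·t^54    [rearrange]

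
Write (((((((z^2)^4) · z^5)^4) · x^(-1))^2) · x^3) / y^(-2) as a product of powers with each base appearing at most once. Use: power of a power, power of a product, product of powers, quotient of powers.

x·y^2·z^104

(((((((z^2)^4) · z^5)^4) · x^(-1))^2) · x^3) / y^(-2)
= (((((((z^2)^4) · z^5)^4)^2) · ((x^(-1))^2)) · x^3) / y^(-2)    [power of a product]
= ((((((z^2)^4) · z^5)^8) · ((x^(-1))^2)) · x^3) / y^(-2)    [power of a power]
= ((((((z^2)^4)^8) · ((z^5)^8)) · ((x^(-1))^2)) · x^3) / y^(-2)    [power of a product]
= (((((z^2)^32) · ((z^5)^8)) · ((x^(-1))^2)) · x^3) / y^(-2)    [power of a power]
= (((z^64 · ((z^5)^8)) · ((x^(-1))^2)) · x^3) / y^(-2)    [power of a power]
= (((z^64 · z^40) · ((x^(-1))^2)) · x^3) / y^(-2)    [power of a power]
= ((z^104 · ((x^(-1))^2)) · x^3) / y^(-2)    [product of powers]
= ((z^104 · x^(-2)) · x^3) / y^(-2)    [power of a power]
= x·y^2·z^104    [quotient of powers; product of powers]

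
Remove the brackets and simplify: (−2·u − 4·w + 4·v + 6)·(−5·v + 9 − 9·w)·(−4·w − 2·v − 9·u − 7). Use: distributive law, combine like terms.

68·u·v·w + 160·u·v^2 − 90·u^2·v − 88·u·v + 756·u·w + 162·u^2 − 360·u − 396·u·w^2 − 162·u^2·w − 8·v·w^2 + 112·v^2·w + 268·v·w + 108·w^2 + 414·w − 144·w^3 + 40·v^3 + 128·v^2 − 150·v − 378

(−2·u − 4·w + 4·v + 6)·(−5·v + 9 − 9·w)·(−4·w − 2·v − 9·u − 7)
= (10·u·v − 18·u + 18·u·w + 20·v·w − 36·w + 36·w^2 − 20·v^2 + 36·v − 36·v·w − 30·v + 54 − 54·w)·(−4·w − 2·v − 9·u − 7)    [distributive law]
= (10·u·v − 18·u + 18·u·w − 16·v·w − 90·w + 36·w^2 − 20·v^2 + 6·v + 54)·(−4·w − 2·v − 9·u − 7)    [combine like terms]
= −40·u·v·w − 20·u·v^2 − 90·u^2·v − 70·u·v + 72·u·w + 36·u·v + 162·u^2 + 126·u − 72·u·w^2 − 36·u·v·w − 162·u^2·w − 126·u·w + 64·v·w^2 + 32·v^2·w + 144·u·v·w + 112·v·w + 360·w^2 + 180·v·w + 810·u·w + 630·w − 144·w^3 − 72·v·w^2 − 324·u·w^2 − 252·w^2 + 80·v^2·w + 40·v^3 + 180·u·v^2 + 140·v^2 − 24·v·w − 12·v^2 − 54·u·v − 42·v − 216·w − 108·v − 486·u − 378    [distributive law]
= 68·u·v·w + 160·u·v^2 − 90·u^2·v − 88·u·v + 756·u·w + 162·u^2 − 360·u − 396·u·w^2 − 162·u^2·w − 8·v·w^2 + 112·v^2·w + 268·v·w + 108·w^2 + 414·w − 144·w^3 + 40·v^3 + 128·v^2 − 150·v − 378    [combine like terms]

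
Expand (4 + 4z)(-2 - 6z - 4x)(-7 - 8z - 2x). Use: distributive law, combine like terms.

56 + 288z + 128x + 424z² + 304xz + 32x² + 192z³ + 176xz² + 32x²z

(4 + 4z)(-2 - 6z - 4x)(-7 - 8z - 2x)
= (-8 - 24z - 16x - 8z - 24z² - 16xz)(-7 - 8z - 2x)    [distributive law]
= (-8 - 32z - 16x - 24z² - 16xz)(-7 - 8z - 2x)    [combine like terms]
= 56 + 64z + 16x + 224z + 256z² + 64xz + 112x + 128xz + 32x² + 168z² + 192z³ + 48xz² + 112xz + 128xz² + 32x²z    [distributive law]
= 56 + 288z + 128x + 424z² + 304xz + 32x² + 192z³ + 176xz² + 32x²z    [combine like terms]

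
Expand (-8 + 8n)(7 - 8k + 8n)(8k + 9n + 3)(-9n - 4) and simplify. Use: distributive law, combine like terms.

(-8 + 8n)(7 - 8k + 8n)(8k + 9n + 3)(-9n - 4)
= (-56 + 64k - 64n + 56n - 64kn + 64n²)(8k + 9n + 3)(-9n - 4)    [distributive law]
= (-56 + 64k - 8n - 64kn + 64n²)(8k + 9n + 3)(-9n - 4)    [combine like terms]
= (-448k - 504n - 168 + 512k² + 576kn + 192k - 64kn - 72n² - 24n - 512k²n - 576kn² - 192kn + 512kn² + 576n³ + 192n²)(-9n - 4)    [distributive law]
= (-256k - 528n - 168 + 512k² + 320kn + 120n² - 512k²n - 64kn² + 576n³)(-9n - 4)    [combine like terms]
= 2304kn + 1024k + 4752n² + 2112n + 1512n + 672 - 4608k²n - 2048k² - 2880kn² - 1280kn - 1080n³ - 480n² + 4608k²n² + 2048k²n + 576kn³ + 256kn² - 5184n⁴ - 2304n³    [distributive law]
= 1024kn + 1024k + 4272n² + 3624n + 672 - 2560k²n - 2048k² - 2624kn² - 3384n³ + 4608k²n² + 576kn³ - 5184n⁴    [combine like terms]

1024kn + 1024k + 4272n² + 3624n + 672 - 2560k²n - 2048k² - 2624kn² - 3384n³ + 4608k²n² + 576kn³ - 5184n⁴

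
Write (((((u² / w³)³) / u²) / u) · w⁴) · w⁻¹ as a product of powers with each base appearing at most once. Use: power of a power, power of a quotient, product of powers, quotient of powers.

(((((u² / w³)³) / u²) / u) · w⁴) · w⁻¹
= ((((((u²)³) / ((w³)³)) / u²) / u) · w⁴) · w⁻¹    [power of a quotient]
= ((((u⁶ / ((w³)³)) / u²) / u) · w⁴) · w⁻¹    [power of a power]
= ((((u⁶ / w⁹) / u²) / u) · w⁴) · w⁻¹    [power of a power]
= u³w⁻⁶    [quotient of powers; product of powers]

u³w⁻⁶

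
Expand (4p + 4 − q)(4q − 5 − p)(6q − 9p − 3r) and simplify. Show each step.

138pq² − 177p²q − 51pqr − 333pq + 216p² + 72pr + 36p³ + 12p²r + 126q² − 63qr − 120q + 180p + 60r − 24q³ + 12q²r

(4p + 4 − q)(4q − 5 − p)(6q − 9p − 3r)
= (16pq − 20p − 4p² + 16q − 20 − 4p − 4q² + 5q + pq)(6q − 9p − 3r)    [distributive law]
= (17pq − 24p − 4p² + 21q − 20 − 4q²)(6q − 9p − 3r)    [combine like terms]
= 102pq² − 153p²q − 51pqr − 144pq + 216p² + 72pr − 24p²q + 36p³ + 12p²r + 126q² − 189pq − 63qr − 120q + 180p + 60r − 24q³ + 36pq² + 12q²r    [distributive law]
= 138pq² − 177p²q − 51pqr − 333pq + 216p² + 72pr + 36p³ + 12p²r + 126q² − 63qr − 120q + 180p + 60r − 24q³ + 12q²r    [combine like terms]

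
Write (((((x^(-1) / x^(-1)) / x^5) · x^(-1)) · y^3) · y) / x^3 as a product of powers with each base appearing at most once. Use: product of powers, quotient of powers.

x^(-9)y^4

(((((x^(-1) / x^(-1)) / x^5) · x^(-1)) · y^3) · y) / x^3
= ((((x^0 / x^5) · x^(-1)) · y^3) · y) / x^3    [quotient of powers]
= (((x^(-5) · x^(-1)) · y^3) · y) / x^3    [quotient of powers]
= ((x^(-6) · y^3) · y) / x^3    [product of powers]
= x^(-9)y^4    [quotient of powers; product of powers]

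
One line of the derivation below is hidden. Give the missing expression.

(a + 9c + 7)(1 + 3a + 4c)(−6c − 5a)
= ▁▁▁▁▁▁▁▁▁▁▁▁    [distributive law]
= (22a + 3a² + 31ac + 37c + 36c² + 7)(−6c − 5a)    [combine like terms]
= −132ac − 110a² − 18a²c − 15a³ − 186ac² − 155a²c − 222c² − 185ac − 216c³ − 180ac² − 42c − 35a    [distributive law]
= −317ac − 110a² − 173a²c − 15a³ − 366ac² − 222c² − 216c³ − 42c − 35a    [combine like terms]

Applying distributive law to the line above:

(a + 3a² + 4ac + 9c + 27ac + 36c² + 7 + 21a + 28c)(−6c − 5a)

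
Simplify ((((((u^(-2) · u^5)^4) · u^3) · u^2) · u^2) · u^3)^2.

((((((u^(-2) · u^5)^4) · u^3) · u^2) · u^2) · u^3)^2
= ((((((u^(-2) · u^5)^4) · u^3) · u^2) · u^2)^2) · ((u^3)^2)    [power of a product]
= ((((((u^(-2) · u^5)^4) · u^3) · u^2)^2) · ((u^2)^2)) · ((u^3)^2)    [power of a product]
= ((((((u^(-2) · u^5)^4) · u^3)^2) · ((u^2)^2)) · ((u^2)^2)) · ((u^3)^2)    [power of a product]
= ((((((u^(-2) · u^5)^4)^2) · ((u^3)^2)) · ((u^2)^2)) · ((u^2)^2)) · ((u^3)^2)    [power of a product]
= (((((u^(-2) · u^5)^8) · ((u^3)^2)) · ((u^2)^2)) · ((u^2)^2)) · ((u^3)^2)    [power of a power]
= ((((((u^(-2))^8) · ((u^5)^8)) · ((u^3)^2)) · ((u^2)^2)) · ((u^2)^2)) · ((u^3)^2)    [power of a product]
= ((((u^(-16) · ((u^5)^8)) · ((u^3)^2)) · ((u^2)^2)) · ((u^2)^2)) · ((u^3)^2)    [power of a power]
= ((((u^(-16) · u^40) · ((u^3)^2)) · ((u^2)^2)) · ((u^2)^2)) · ((u^3)^2)    [power of a power]
= (((u^24 · ((u^3)^2)) · ((u^2)^2)) · ((u^2)^2)) · ((u^3)^2)    [product of powers]
= (((u^24 · u^6) · ((u^2)^2)) · ((u^2)^2)) · ((u^3)^2)    [power of a power]
= ((u^30 · ((u^2)^2)) · ((u^2)^2)) · ((u^3)^2)    [product of powers]
= ((u^30 · u^4) · ((u^2)^2)) · ((u^3)^2)    [power of a power]
= (u^34 · ((u^2)^2)) · ((u^3)^2)    [product of powers]
= (u^34 · u^4) · ((u^3)^2)    [power of a power]
= u^38 · ((u^3)^2)    [product of powers]
= u^38 · u^6    [power of a power]
= u^44    [product of powers]

u^44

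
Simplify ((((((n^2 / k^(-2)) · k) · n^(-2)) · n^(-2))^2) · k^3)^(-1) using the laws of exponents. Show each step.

((((((n^2 / k^(-2)) · k) · n^(-2)) · n^(-2))^2) · k^3)^(-1)
= ((((((n^2 / k^(-2)) · k) · n^(-2)) · n^(-2))^2)^(-1)) · ((k^3)^(-1))    [power of a product]
= (((((n^2 / k^(-2)) · k) · n^(-2)) · n^(-2))^(-2)) · ((k^3)^(-1))    [power of a power]
= (((((n^2 / k^(-2)) · k) · n^(-2))^(-2)) · ((n^(-2))^(-2))) · ((k^3)^(-1))    [power of a product]
= (((((n^2 / k^(-2)) · k)^(-2)) · ((n^(-2))^(-2))) · ((n^(-2))^(-2))) · ((k^3)^(-1))    [power of a product]
= (((((n^2 / k^(-2))^(-2)) · (k^(-2))) · ((n^(-2))^(-2))) · ((n^(-2))^(-2))) · ((k^3)^(-1))    [power of a product]
= ((((((n^2)^(-2)) / ((k^(-2))^(-2))) · (k^(-2))) · ((n^(-2))^(-2))) · ((n^(-2))^(-2))) · ((k^3)^(-1))    [power of a quotient]
= ((((n^(-4) / ((k^(-2))^(-2))) · (k^(-2))) · ((n^(-2))^(-2))) · ((n^(-2))^(-2))) · ((k^3)^(-1))    [power of a power]
= ((((n^(-4) / k^4) · (k^(-2))) · ((n^(-2))^(-2))) · ((n^(-2))^(-2))) · ((k^3)^(-1))    [power of a power]
= ((((n^(-4) / k^4) · k^(-2)) · n^4) · ((n^(-2))^(-2))) · ((k^3)^(-1))    [power of a power]
= ((((n^(-4) / k^4) · k^(-2)) · n^4) · n^4) · ((k^3)^(-1))    [power of a power]
= ((((n^(-4) / k^4) · k^(-2)) · n^4) · n^4) · k^(-3)    [power of a power]
= k^(-9)n^4    [quotient of powers; product of powers]

k^(-9)n^4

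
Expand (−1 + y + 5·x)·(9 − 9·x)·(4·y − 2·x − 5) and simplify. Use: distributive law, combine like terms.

−81·y − 252·x + 45 + 243·x·y + 117·x^2 + 36·y^2 − 36·x·y^2 − 162·x^2·y + 90·x^3

(−1 + y + 5·x)·(9 − 9·x)·(4·y − 2·x − 5)
= (−9 + 9·x + 9·y − 9·x·y + 45·x − 45·x^2)·(4·y − 2·x − 5)    [distributive law]
= (−9 + 54·x + 9·y − 9·x·y − 45·x^2)·(4·y − 2·x − 5)    [combine like terms]
= −36·y + 18·x + 45 + 216·x·y − 108·x^2 − 270·x + 36·y^2 − 18·x·y − 45·y − 36·x·y^2 + 18·x^2·y + 45·x·y − 180·x^2·y + 90·x^3 + 225·x^2    [distributive law]
= −81·y − 252·x + 45 + 243·x·y + 117·x^2 + 36·y^2 − 36·x·y^2 − 162·x^2·y + 90·x^3    [combine like terms]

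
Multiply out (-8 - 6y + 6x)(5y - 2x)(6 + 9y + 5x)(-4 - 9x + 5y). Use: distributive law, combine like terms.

(-8 - 6y + 6x)(5y - 2x)(6 + 9y + 5x)(-4 - 9x + 5y)
= (-40y + 16x - 30y^2 + 12xy + 30xy - 12x^2)(6 + 9y + 5x)(-4 - 9x + 5y)    [distributive law]
= (-40y + 16x - 30y^2 + 42xy - 12x^2)(6 + 9y + 5x)(-4 - 9x + 5y)    [combine like terms]
= (-240y - 360y^2 - 200xy + 96x + 144xy + 80x^2 - 180y^2 - 270y^3 - 150xy^2 + 252xy + 378xy^2 + 210x^2y - 72x^2 - 108x^2y - 60x^3)(-4 - 9x + 5y)    [distributive law]
= (-240y - 540y^2 + 196xy + 96x + 8x^2 - 270y^3 + 228xy^2 + 102x^2y - 60x^3)(-4 - 9x + 5y)    [combine like terms]
= 960y + 2160xy - 1200y^2 + 2160y^2 + 4860xy^2 - 2700y^3 - 784xy - 1764x^2y + 980xy^2 - 384x - 864x^2 + 480xy - 32x^2 - 72x^3 + 40x^2y + 1080y^3 + 2430xy^3 - 1350y^4 - 912xy^2 - 2052x^2y^2 + 1140xy^3 - 408x^2y - 918x^3y + 510x^2y^2 + 240x^3 + 540x^4 - 300x^3y    [distributive law]
= 960y + 1856xy + 960y^2 + 4928xy^2 - 1620y^3 - 2132x^2y - 384x - 896x^2 + 168x^3 + 3570xy^3 - 1350y^4 - 1542x^2y^2 - 1218x^3y + 540x^4    [combine like terms]

960y + 1856xy + 960y^2 + 4928xy^2 - 1620y^3 - 2132x^2y - 384x - 896x^2 + 168x^3 + 3570xy^3 - 1350y^4 - 1542x^2y^2 - 1218x^3y + 540x^4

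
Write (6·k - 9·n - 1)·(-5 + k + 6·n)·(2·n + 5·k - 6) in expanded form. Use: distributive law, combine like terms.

(6·k - 9·n - 1)·(-5 + k + 6·n)·(2·n + 5·k - 6)
= (-30·k + 6·k^2 + 36·k·n + 45·n - 9·k·n - 54·n^2 + 5 - k - 6·n)·(2·n + 5·k - 6)    [distributive law]
= (-31·k + 6·k^2 + 27·k·n + 39·n - 54·n^2 + 5)·(2·n + 5·k - 6)    [combine like terms]
= -62·k·n - 155·k^2 + 186·k + 12·k^2·n + 30·k^3 - 36·k^2 + 54·k·n^2 + 135·k^2·n - 162·k·n + 78·n^2 + 195·k·n - 234·n - 108·n^3 - 270·k·n^2 + 324·n^2 + 10·n + 25·k - 30    [distributive law]
= -29·k·n - 191·k^2 + 211·k + 147·k^2·n + 30·k^3 - 216·k·n^2 + 402·n^2 - 224·n - 108·n^3 - 30    [combine like terms]

-29·k·n - 191·k^2 + 211·k + 147·k^2·n + 30·k^3 - 216·k·n^2 + 402·n^2 - 224·n - 108·n^3 - 30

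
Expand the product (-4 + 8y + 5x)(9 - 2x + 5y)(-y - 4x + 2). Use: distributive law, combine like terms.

(-4 + 8y + 5x)(9 - 2x + 5y)(-y - 4x + 2)
= (-36 + 8x - 20y + 72y - 16xy + 40y^2 + 45x - 10x^2 + 25xy)(-y - 4x + 2)    [distributive law]
= (-36 + 53x + 52y + 9xy + 40y^2 - 10x^2)(-y - 4x + 2)    [combine like terms]
= 36y + 144x - 72 - 53xy - 212x^2 + 106x - 52y^2 - 208xy + 104y - 9xy^2 - 36x^2y + 18xy - 40y^3 - 160xy^2 + 80y^2 + 10x^2y + 40x^3 - 20x^2    [distributive law]
= 140y + 250x - 72 - 243xy - 232x^2 + 28y^2 - 169xy^2 - 26x^2y - 40y^3 + 40x^3    [combine like terms]

140y + 250x - 72 - 243xy - 232x^2 + 28y^2 - 169xy^2 - 26x^2y - 40y^3 + 40x^3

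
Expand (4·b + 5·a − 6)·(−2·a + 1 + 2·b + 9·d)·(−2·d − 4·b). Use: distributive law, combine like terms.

(4·b + 5·a − 6)·(−2·a + 1 + 2·b + 9·d)·(−2·d − 4·b)
= (−8·a·b + 4·b + 8·b^2 + 36·b·d − 10·a^2 + 5·a + 10·a·b + 45·a·d + 12·a − 6 − 12·b − 54·d)·(−2·d − 4·b)    [distributive law]
= (2·a·b − 8·b + 8·b^2 + 36·b·d − 10·a^2 + 17·a + 45·a·d − 6 − 54·d)·(−2·d − 4·b)    [combine like terms]
= −4·a·b·d − 8·a·b^2 + 16·b·d + 32·b^2 − 16·b^2·d − 32·b^3 − 72·b·d^2 − 144·b^2·d + 20·a^2·d + 40·a^2·b − 34·a·d − 68·a·b − 90·a·d^2 − 180·a·b·d + 12·d + 24·b + 108·d^2 + 216·b·d    [distributive law]
= −184·a·b·d − 8·a·b^2 + 232·b·d + 32·b^2 − 160·b^2·d − 32·b^3 − 72·b·d^2 + 20·a^2·d + 40·a^2·b − 34·a·d − 68·a·b − 90·a·d^2 + 12·d + 24·b + 108·d^2    [combine like terms]

−184·a·b·d − 8·a·b^2 + 232·b·d + 32·b^2 − 160·b^2·d − 32·b^3 − 72·b·d^2 + 20·a^2·d + 40·a^2·b − 34·a·d − 68·a·b − 90·a·d^2 + 12·d + 24·b + 108·d^2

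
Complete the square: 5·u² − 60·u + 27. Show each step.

5(u − 6)² − 153

5·u² − 60·u + 27
= 5(u² − 12·u) + 27    [factor out 5 from the u-terms]
= 5(u² − 12·u + 36 − 36) + 27    [add and subtract 36 inside the bracket]
= 5(u − 6)² − 180 + 27    [perfect-square identity]
= 5(u − 6)² − 153    [combine constants]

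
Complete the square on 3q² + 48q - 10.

3(q + 8)² - 202

3q² + 48q - 10
= 3(q² + 16q) - 10    [factor out 3 from the q-terms]
= 3(q² + 16q + 64 - 64) - 10    [add and subtract 64 inside the bracket]
= 3(q + 8)² - 192 - 10    [perfect-square identity]
= 3(q + 8)² - 202    [combine constants]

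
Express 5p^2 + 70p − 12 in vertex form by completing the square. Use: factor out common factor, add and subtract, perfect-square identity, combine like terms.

5(p + 7)^2 − 257

5p^2 + 70p − 12
= 5(p^2 + 14p) − 12    [factor out 5 from the p-terms]
= 5(p^2 + 14p + 49 − 49) − 12    [add and subtract 49 inside the bracket]
= 5(p + 7)^2 − 245 − 12    [perfect-square identity]
= 5(p + 7)^2 − 257    [combine constants]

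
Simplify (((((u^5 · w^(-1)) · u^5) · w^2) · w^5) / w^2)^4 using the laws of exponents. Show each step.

u^40w^16

(((((u^5 · w^(-1)) · u^5) · w^2) · w^5) / w^2)^4
= (((((u^5 · w^(-1)) · u^5) · w^2) · w^5)^4) / ((w^2)^4)    [power of a quotient]
= (((((u^5 · w^(-1)) · u^5) · w^2)^4) · ((w^5)^4)) / ((w^2)^4)    [power of a product]
= (((((u^5 · w^(-1)) · u^5)^4) · ((w^2)^4)) · ((w^5)^4)) / ((w^2)^4)    [power of a product]
= (((((u^5 · w^(-1))^4) · ((u^5)^4)) · ((w^2)^4)) · ((w^5)^4)) / ((w^2)^4)    [power of a product]
= ((((((u^5)^4) · ((w^(-1))^4)) · ((u^5)^4)) · ((w^2)^4)) · ((w^5)^4)) / ((w^2)^4)    [power of a product]
= ((((u^20 · ((w^(-1))^4)) · ((u^5)^4)) · ((w^2)^4)) · ((w^5)^4)) / ((w^2)^4)    [power of a power]
= ((((u^20 · w^(-4)) · ((u^5)^4)) · ((w^2)^4)) · ((w^5)^4)) / ((w^2)^4)    [power of a power]
= ((((u^20 · w^(-4)) · u^20) · ((w^2)^4)) · ((w^5)^4)) / ((w^2)^4)    [power of a power]
= ((((u^20 · w^(-4)) · u^20) · w^8) · ((w^5)^4)) / ((w^2)^4)    [power of a power]
= ((((u^20 · w^(-4)) · u^20) · w^8) · w^20) / ((w^2)^4)    [power of a power]
= ((((u^20 · w^(-4)) · u^20) · w^8) · w^20) / w^8    [power of a power]
= u^40w^16    [quotient of powers; product of powers]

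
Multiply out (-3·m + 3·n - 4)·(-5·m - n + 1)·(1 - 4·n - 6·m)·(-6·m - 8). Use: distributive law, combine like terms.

(-3·m + 3·n - 4)·(-5·m - n + 1)·(1 - 4·n - 6·m)·(-6·m - 8)
= (15·m^2 + 3·m·n - 3·m - 15·m·n - 3·n^2 + 3·n + 20·m + 4·n - 4)·(1 - 4·n - 6·m)·(-6·m - 8)    [distributive law]
= (15·m^2 - 12·m·n + 17·m - 3·n^2 + 7·n - 4)·(1 - 4·n - 6·m)·(-6·m - 8)    [combine like terms]
= (15·m^2 - 60·m^2·n - 90·m^3 - 12·m·n + 48·m·n^2 + 72·m^2·n + 17·m - 68·m·n - 102·m^2 - 3·n^2 + 12·n^3 + 18·m·n^2 + 7·n - 28·n^2 - 42·m·n - 4 + 16·n + 24·m)·(-6·m - 8)    [distributive law]
= (-87·m^2 + 12·m^2·n - 90·m^3 - 122·m·n + 66·m·n^2 + 41·m - 31·n^2 + 12·n^3 + 23·n - 4)·(-6·m - 8)    [combine like terms]
= 522·m^3 + 696·m^2 - 72·m^3·n - 96·m^2·n + 540·m^4 + 720·m^3 + 732·m^2·n + 976·m·n - 396·m^2·n^2 - 528·m·n^2 - 246·m^2 - 328·m + 186·m·n^2 + 248·n^2 - 72·m·n^3 - 96·n^3 - 138·m·n - 184·n + 24·m + 32    [distributive law]
= 1242·m^3 + 450·m^2 - 72·m^3·n + 636·m^2·n + 540·m^4 + 838·m·n - 396·m^2·n^2 - 342·m·n^2 - 304·m + 248·n^2 - 72·m·n^3 - 96·n^3 - 184·n + 32    [combine like terms]

1242·m^3 + 450·m^2 - 72·m^3·n + 636·m^2·n + 540·m^4 + 838·m·n - 396·m^2·n^2 - 342·m·n^2 - 304·m + 248·n^2 - 72·m·n^3 - 96·n^3 - 184·n + 32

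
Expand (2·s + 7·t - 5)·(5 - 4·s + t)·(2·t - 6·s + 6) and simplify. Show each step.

-276·s·t - 228·s^2 + 330·s + 140·s^2·t + 48·s^3 - 94·s·t^2 + 102·t^2 + 130·t + 14·t^3 - 150

(2·s + 7·t - 5)·(5 - 4·s + t)·(2·t - 6·s + 6)
= (10·s - 8·s^2 + 2·s·t + 35·t - 28·s·t + 7·t^2 - 25 + 20·s - 5·t)·(2·t - 6·s + 6)    [distributive law]
= (30·s - 8·s^2 - 26·s·t + 30·t + 7·t^2 - 25)·(2·t - 6·s + 6)    [combine like terms]
= 60·s·t - 180·s^2 + 180·s - 16·s^2·t + 48·s^3 - 48·s^2 - 52·s·t^2 + 156·s^2·t - 156·s·t + 60·t^2 - 180·s·t + 180·t + 14·t^3 - 42·s·t^2 + 42·t^2 - 50·t + 150·s - 150    [distributive law]
= -276·s·t - 228·s^2 + 330·s + 140·s^2·t + 48·s^3 - 94·s·t^2 + 102·t^2 + 130·t + 14·t^3 - 150    [combine like terms]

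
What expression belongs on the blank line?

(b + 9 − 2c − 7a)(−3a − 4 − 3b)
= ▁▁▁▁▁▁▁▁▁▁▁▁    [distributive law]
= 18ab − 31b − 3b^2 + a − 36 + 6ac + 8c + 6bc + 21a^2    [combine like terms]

By distributive law:

−3ab − 4b − 3b^2 − 27a − 36 − 27b + 6ac + 8c + 6bc + 21a^2 + 28a + 21ab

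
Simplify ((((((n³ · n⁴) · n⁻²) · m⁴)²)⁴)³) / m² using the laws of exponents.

m⁹⁴n¹²⁰

((((((n³ · n⁴) · n⁻²) · m⁴)²)⁴)³) / m²
= (((((n³ · n⁴) · n⁻²) · m⁴)²)¹²) / m²    [power of a power]
= ((((n³ · n⁴) · n⁻²) · m⁴)²⁴) / m²    [power of a power]
= ((((n³ · n⁴) · n⁻²)²⁴) · ((m⁴)²⁴)) / m²    [power of a product]
= ((((n³ · n⁴)²⁴) · ((n⁻²)²⁴)) · ((m⁴)²⁴)) / m²    [power of a product]
= (((((n³)²⁴) · ((n⁴)²⁴)) · ((n⁻²)²⁴)) · ((m⁴)²⁴)) / m²    [power of a product]
= (((n⁷² · ((n⁴)²⁴)) · ((n⁻²)²⁴)) · ((m⁴)²⁴)) / m²    [power of a power]
= (((n⁷² · n⁹⁶) · ((n⁻²)²⁴)) · ((m⁴)²⁴)) / m²    [power of a power]
= ((n¹⁶⁸ · ((n⁻²)²⁴)) · ((m⁴)²⁴)) / m²    [product of powers]
= ((n¹⁶⁸ · n⁻⁴⁸) · ((m⁴)²⁴)) / m²    [power of a power]
= (n¹²⁰ · ((m⁴)²⁴)) / m²    [product of powers]
= (n¹²⁰ · m⁹⁶) / m²    [power of a power]
= m⁹⁴n¹²⁰    [quotient of powers]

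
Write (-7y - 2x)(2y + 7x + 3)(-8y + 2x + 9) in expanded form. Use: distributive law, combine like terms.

112y^3 + 396xy^2 + 42y^2 + 6x^2y - 471xy - 189y - 28x^3 - 138x^2 - 54x

(-7y - 2x)(2y + 7x + 3)(-8y + 2x + 9)
= (-14y^2 - 49xy - 21y - 4xy - 14x^2 - 6x)(-8y + 2x + 9)    [distributive law]
= (-14y^2 - 53xy - 21y - 14x^2 - 6x)(-8y + 2x + 9)    [combine like terms]
= 112y^3 - 28xy^2 - 126y^2 + 424xy^2 - 106x^2y - 477xy + 168y^2 - 42xy - 189y + 112x^2y - 28x^3 - 126x^2 + 48xy - 12x^2 - 54x    [distributive law]
= 112y^3 + 396xy^2 + 42y^2 + 6x^2y - 471xy - 189y - 28x^3 - 138x^2 - 54x    [combine like terms]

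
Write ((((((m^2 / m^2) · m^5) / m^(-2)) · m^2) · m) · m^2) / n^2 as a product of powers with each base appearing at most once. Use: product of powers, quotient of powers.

m^12n^(-2)

((((((m^2 / m^2) · m^5) / m^(-2)) · m^2) · m) · m^2) / n^2
= (((((m^0 · m^5) / m^(-2)) · m^2) · m) · m^2) / n^2    [quotient of powers]
= ((((m^5 / m^(-2)) · m^2) · m) · m^2) / n^2    [product of powers]
= (((m^7 · m^2) · m) · m^2) / n^2    [quotient of powers]
= ((m^9 · m) · m^2) / n^2    [product of powers]
= (m^10 · m^2) / n^2    [product of powers]
= m^12 / n^2    [product of powers]
= m^12n^(-2)    [quotient of powers]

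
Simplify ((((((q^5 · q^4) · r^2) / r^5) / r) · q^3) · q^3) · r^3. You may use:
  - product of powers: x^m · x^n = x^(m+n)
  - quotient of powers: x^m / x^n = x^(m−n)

q^15r^(-1)

((((((q^5 · q^4) · r^2) / r^5) / r) · q^3) · q^3) · r^3
= (((((q^9 · r^2) / r^5) / r) · q^3) · q^3) · r^3    [product of powers]
= q^15r^(-1)    [quotient of powers; product of powers]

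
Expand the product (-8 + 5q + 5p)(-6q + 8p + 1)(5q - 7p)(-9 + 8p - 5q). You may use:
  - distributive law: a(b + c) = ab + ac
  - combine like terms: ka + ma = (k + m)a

(-8 + 5q + 5p)(-6q + 8p + 1)(5q - 7p)(-9 + 8p - 5q)
= (48q - 64p - 8 - 30q² + 40pq + 5q - 30pq + 40p² + 5p)(5q - 7p)(-9 + 8p - 5q)    [distributive law]
= (53q - 59p - 8 - 30q² + 10pq + 40p²)(5q - 7p)(-9 + 8p - 5q)    [combine like terms]
= (265q² - 371pq - 295pq + 413p² - 40q + 56p - 150q³ + 210pq² + 50pq² - 70p²q + 200p²q - 280p³)(-9 + 8p - 5q)    [distributive law]
= (265q² - 666pq + 413p² - 40q + 56p - 150q³ + 260pq² + 130p²q - 280p³)(-9 + 8p - 5q)    [combine like terms]
= -2385q² + 2120pq² - 1325q³ + 5994pq - 5328p²q + 3330pq² - 3717p² + 3304p³ - 2065p²q + 360q - 320pq + 200q² - 504p + 448p² - 280pq + 1350q³ - 1200pq³ + 750q⁴ - 2340pq² + 2080p²q² - 1300pq³ - 1170p²q + 1040p³q - 650p²q² + 2520p³ - 2240p⁴ + 1400p³q    [distributive law]
= -2185q² + 3110pq² + 25q³ + 5394pq - 8563p²q - 3269p² + 5824p³ + 360q - 504p - 2500pq³ + 750q⁴ + 1430p²q² + 2440p³q - 2240p⁴    [combine like terms]

-2185q² + 3110pq² + 25q³ + 5394pq - 8563p²q - 3269p² + 5824p³ + 360q - 504p - 2500pq³ + 750q⁴ + 1430p²q² + 2440p³q - 2240p⁴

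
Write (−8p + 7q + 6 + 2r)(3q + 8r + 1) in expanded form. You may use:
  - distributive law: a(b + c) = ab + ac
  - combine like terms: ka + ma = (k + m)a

(−8p + 7q + 6 + 2r)(3q + 8r + 1)
= −24pq − 64pr − 8p + 21q^2 + 56qr + 7q + 18q + 48r + 6 + 6qr + 16r^2 + 2r    [distributive law]
= −24pq − 64pr − 8p + 21q^2 + 62qr + 25q + 50r + 6 + 16r^2    [combine like terms]

−24pq − 64pr − 8p + 21q^2 + 62qr + 25q + 50r + 6 + 16r^2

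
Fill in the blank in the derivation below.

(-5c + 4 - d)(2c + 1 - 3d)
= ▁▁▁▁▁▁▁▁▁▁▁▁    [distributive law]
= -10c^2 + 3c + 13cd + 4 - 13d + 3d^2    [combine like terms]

Applying distributive law to the line above:

-10c^2 - 5c + 15cd + 8c + 4 - 12d - 2cd - d + 3d^2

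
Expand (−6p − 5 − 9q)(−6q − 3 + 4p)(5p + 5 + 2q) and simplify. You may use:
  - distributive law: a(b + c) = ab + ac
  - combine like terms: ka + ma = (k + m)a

−130p² + 65p + 281pq − 120p³ − 48p²q + 315q + 384q² + 75 + 270pq² + 108q³

(−6p − 5 − 9q)(−6q − 3 + 4p)(5p + 5 + 2q)
= (36pq + 18p − 24p² + 30q + 15 − 20p + 54q² + 27q − 36pq)(5p + 5 + 2q)    [distributive law]
= (−2p − 24p² + 57q + 15 + 54q²)(5p + 5 + 2q)    [combine like terms]
= −10p² − 10p − 4pq − 120p³ − 120p² − 48p²q + 285pq + 285q + 114q² + 75p + 75 + 30q + 270pq² + 270q² + 108q³    [distributive law]
= −130p² + 65p + 281pq − 120p³ − 48p²q + 315q + 384q² + 75 + 270pq² + 108q³    [combine like terms]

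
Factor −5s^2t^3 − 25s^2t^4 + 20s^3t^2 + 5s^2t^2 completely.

−5s^2t^3 − 25s^2t^4 + 20s^3t^2 + 5s^2t^2
= 5(−s^2t^3 − 5s^2t^4 + 4s^3t^2 + s^2t^2)    [factor out 5]
= 5s^2t^2(−t − 5t^2 + 4s + 1)    [factor out s^2t^2]

5s^2t^2(−t − 5t^2 + 4s + 1)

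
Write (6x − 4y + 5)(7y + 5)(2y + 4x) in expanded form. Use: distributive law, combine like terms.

(6x − 4y + 5)(7y + 5)(2y + 4x)
= (42xy + 30x − 28y^2 − 20y + 35y + 25)(2y + 4x)    [distributive law]
= (42xy + 30x − 28y^2 + 15y + 25)(2y + 4x)    [combine like terms]
= 84xy^2 + 168x^2y + 60xy + 120x^2 − 56y^3 − 112xy^2 + 30y^2 + 60xy + 50y + 100x    [distributive law]
= −28xy^2 + 168x^2y + 120xy + 120x^2 − 56y^3 + 30y^2 + 50y + 100x    [combine like terms]

−28xy^2 + 168x^2y + 120xy + 120x^2 − 56y^3 + 30y^2 + 50y + 100x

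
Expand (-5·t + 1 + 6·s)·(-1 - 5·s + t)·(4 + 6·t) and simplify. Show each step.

(-5·t + 1 + 6·s)·(-1 - 5·s + t)·(4 + 6·t)
= (5·t + 25·s·t - 5·t^2 - 1 - 5·s + t - 6·s - 30·s^2 + 6·s·t)·(4 + 6·t)    [distributive law]
= (6·t + 31·s·t - 5·t^2 - 1 - 11·s - 30·s^2)·(4 + 6·t)    [combine like terms]
= 24·t + 36·t^2 + 124·s·t + 186·s·t^2 - 20·t^2 - 30·t^3 - 4 - 6·t - 44·s - 66·s·t - 120·s^2 - 180·s^2·t    [distributive law]
= 18·t + 16·t^2 + 58·s·t + 186·s·t^2 - 30·t^3 - 4 - 44·s - 120·s^2 - 180·s^2·t    [combine like terms]

18·t + 16·t^2 + 58·s·t + 186·s·t^2 - 30·t^3 - 4 - 44·s - 120·s^2 - 180·s^2·t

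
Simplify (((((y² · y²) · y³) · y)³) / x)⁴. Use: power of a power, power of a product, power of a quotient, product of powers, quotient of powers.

x⁻⁴·y⁹⁶

(((((y² · y²) · y³) · y)³) / x)⁴
= (((((y² · y²) · y³) · y)³)⁴) / (x⁴)    [power of a quotient]
= ((((y² · y²) · y³) · y)¹²) / (x⁴)    [power of a power]
= ((((y² · y²) · y³)¹²) · (y¹²)) / (x⁴)    [power of a product]
= ((((y² · y²)¹²) · ((y³)¹²)) · (y¹²)) / (x⁴)    [power of a product]
= (((((y²)¹²) · ((y²)¹²)) · ((y³)¹²)) · (y¹²)) / (x⁴)    [power of a product]
= (((y²⁴ · ((y²)¹²)) · ((y³)¹²)) · (y¹²)) / (x⁴)    [power of a power]
= (((y²⁴ · y²⁴) · ((y³)¹²)) · (y¹²)) / (x⁴)    [power of a power]
= ((y⁴⁸ · ((y³)¹²)) · (y¹²)) / (x⁴)    [product of powers]
= ((y⁴⁸ · y³⁶) · (y¹²)) / (x⁴)    [power of a power]
= (y⁸⁴ · (y¹²)) / (x⁴)    [product of powers]
= y⁹⁶ / (x⁴)    [product of powers]
= x⁻⁴·y⁹⁶    [quotient of powers]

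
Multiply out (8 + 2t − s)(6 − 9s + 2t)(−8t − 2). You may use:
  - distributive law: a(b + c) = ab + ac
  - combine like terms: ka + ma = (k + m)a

−440t − 96 + 664st + 156s − 232t^2 + 160st^2 − 32t^3 − 72s^2t − 18s^2

(8 + 2t − s)(6 − 9s + 2t)(−8t − 2)
= (48 − 72s + 16t + 12t − 18st + 4t^2 − 6s + 9s^2 − 2st)(−8t − 2)    [distributive law]
= (48 − 78s + 28t − 20st + 4t^2 + 9s^2)(−8t − 2)    [combine like terms]
= −384t − 96 + 624st + 156s − 224t^2 − 56t + 160st^2 + 40st − 32t^3 − 8t^2 − 72s^2t − 18s^2    [distributive law]
= −440t − 96 + 664st + 156s − 232t^2 + 160st^2 − 32t^3 − 72s^2t − 18s^2    [combine like terms]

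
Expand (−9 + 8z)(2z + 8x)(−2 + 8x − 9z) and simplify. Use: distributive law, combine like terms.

36z + 376xz + 130z² + 144x − 576x² − 448xz² − 144z³ + 512x²z

(−9 + 8z)(2z + 8x)(−2 + 8x − 9z)
= (−18z − 72x + 16z² + 64xz)(−2 + 8x − 9z)    [distributive law]
= 36z − 144xz + 162z² + 144x − 576x² + 648xz − 32z² + 128xz² − 144z³ − 128xz + 512x²z − 576xz²    [distributive law]
= 36z + 376xz + 130z² + 144x − 576x² − 448xz² − 144z³ + 512x²z    [combine like terms]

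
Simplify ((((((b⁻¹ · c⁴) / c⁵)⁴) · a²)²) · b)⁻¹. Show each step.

((((((b⁻¹ · c⁴) / c⁵)⁴) · a²)²) · b)⁻¹
= ((((((b⁻¹ · c⁴) / c⁵)⁴) · a²)²)⁻¹) · (b⁻¹)    [power of a product]
= (((((b⁻¹ · c⁴) / c⁵)⁴) · a²)⁻²) · (b⁻¹)    [power of a power]
= (((((b⁻¹ · c⁴) / c⁵)⁴)⁻²) · ((a²)⁻²)) · (b⁻¹)    [power of a product]
= ((((b⁻¹ · c⁴) / c⁵)⁻⁸) · ((a²)⁻²)) · (b⁻¹)    [power of a power]
= ((((b⁻¹ · c⁴)⁻⁸) / ((c⁵)⁻⁸)) · ((a²)⁻²)) · (b⁻¹)    [power of a quotient]
= (((((b⁻¹)⁻⁸) · ((c⁴)⁻⁸)) / ((c⁵)⁻⁸)) · ((a²)⁻²)) · (b⁻¹)    [power of a product]
= (((b⁸ · ((c⁴)⁻⁸)) / ((c⁵)⁻⁸)) · ((a²)⁻²)) · (b⁻¹)    [power of a power]
= (((b⁸ · c⁻³²) / ((c⁵)⁻⁸)) · ((a²)⁻²)) · (b⁻¹)    [power of a power]
= (((b⁸ · c⁻³²) / c⁻⁴⁰) · ((a²)⁻²)) · (b⁻¹)    [power of a power]
= (((b⁸ · c⁻³²) / c⁻⁴⁰) · a⁻⁴) · (b⁻¹)    [power of a power]
= a⁻⁴b⁷c⁸    [quotient of powers; product of powers]

a⁻⁴b⁷c⁸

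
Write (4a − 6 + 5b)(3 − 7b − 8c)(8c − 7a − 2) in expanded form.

(4a − 6 + 5b)(3 − 7b − 8c)(8c − 7a − 2)
= (12a − 28ab − 32ac − 18 + 42b + 48c + 15b − 35b^2 − 40bc)(8c − 7a − 2)    [distributive law]
= (12a − 28ab − 32ac − 18 + 57b + 48c − 35b^2 − 40bc)(8c − 7a − 2)    [combine like terms]
= 96ac − 84a^2 − 24a − 224abc + 196a^2b + 56ab − 256ac^2 + 224a^2c + 64ac − 144c + 126a + 36 + 456bc − 399ab − 114b + 384c^2 − 336ac − 96c − 280b^2c + 245ab^2 + 70b^2 − 320bc^2 + 280abc + 80bc    [distributive law]
= −176ac − 84a^2 + 102a + 56abc + 196a^2b − 343ab − 256ac^2 + 224a^2c − 240c + 36 + 536bc − 114b + 384c^2 − 280b^2c + 245ab^2 + 70b^2 − 320bc^2    [combine like terms]

−176ac − 84a^2 + 102a + 56abc + 196a^2b − 343ab − 256ac^2 + 224a^2c − 240c + 36 + 536bc − 114b + 384c^2 − 280b^2c + 245ab^2 + 70b^2 − 320bc^2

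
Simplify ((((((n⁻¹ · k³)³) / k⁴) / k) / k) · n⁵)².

((((((n⁻¹ · k³)³) / k⁴) / k) / k) · n⁵)²
= ((((((n⁻¹ · k³)³) / k⁴) / k) / k)²) · ((n⁵)²)    [power of a product]
= ((((((n⁻¹ · k³)³) / k⁴) / k)²) / (k²)) · ((n⁵)²)    [power of a quotient]
= ((((((n⁻¹ · k³)³) / k⁴)²) / (k²)) / (k²)) · ((n⁵)²)    [power of a quotient]
= ((((((n⁻¹ · k³)³)²) / ((k⁴)²)) / (k²)) / (k²)) · ((n⁵)²)    [power of a quotient]
= (((((n⁻¹ · k³)⁶) / ((k⁴)²)) / (k²)) / (k²)) · ((n⁵)²)    [power of a power]
= ((((((n⁻¹)⁶) · ((k³)⁶)) / ((k⁴)²)) / (k²)) / (k²)) · ((n⁵)²)    [power of a product]
= ((((n⁻⁶ · ((k³)⁶)) / ((k⁴)²)) / (k²)) / (k²)) · ((n⁵)²)    [power of a power]
= ((((n⁻⁶ · k¹⁸) / ((k⁴)²)) / (k²)) / (k²)) · ((n⁵)²)    [power of a power]
= ((((n⁻⁶ · k¹⁸) / k⁸) / (k²)) / (k²)) · ((n⁵)²)    [power of a power]
= ((((n⁻⁶ · k¹⁸) / k⁸) / k²) / k²) · n¹⁰    [power of a power]
= k⁶·n⁴    [quotient of powers; product of powers]

k⁶·n⁴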